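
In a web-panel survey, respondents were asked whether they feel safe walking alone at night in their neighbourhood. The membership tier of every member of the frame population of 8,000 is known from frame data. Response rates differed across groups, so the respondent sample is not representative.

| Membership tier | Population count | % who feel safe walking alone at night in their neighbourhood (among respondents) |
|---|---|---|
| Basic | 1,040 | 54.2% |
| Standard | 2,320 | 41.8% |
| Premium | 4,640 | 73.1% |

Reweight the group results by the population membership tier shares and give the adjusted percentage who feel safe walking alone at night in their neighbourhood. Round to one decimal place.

Reweight to the known membership tier distribution:
  Basic: (1,040/8,000) × 54.2 = 7.046
  Standard: (2,320/8,000) × 41.8 = 12.122
  Premium: (4,640/8,000) × 73.1 = 42.398
Post-stratified estimate = 61.566 → 61.6%.

61.6%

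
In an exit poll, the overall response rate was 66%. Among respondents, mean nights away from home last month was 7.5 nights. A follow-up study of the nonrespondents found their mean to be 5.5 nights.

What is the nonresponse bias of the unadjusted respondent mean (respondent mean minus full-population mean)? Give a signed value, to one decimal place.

Nonresponse fraction = 1 − 0.66 = 0.34.
Bias = (nonresponse fraction) × (respondent mean − nonrespondent mean)
     = 0.34 × (7.5 − 5.5) = 0.34 × 2 = 0.68.

+0.7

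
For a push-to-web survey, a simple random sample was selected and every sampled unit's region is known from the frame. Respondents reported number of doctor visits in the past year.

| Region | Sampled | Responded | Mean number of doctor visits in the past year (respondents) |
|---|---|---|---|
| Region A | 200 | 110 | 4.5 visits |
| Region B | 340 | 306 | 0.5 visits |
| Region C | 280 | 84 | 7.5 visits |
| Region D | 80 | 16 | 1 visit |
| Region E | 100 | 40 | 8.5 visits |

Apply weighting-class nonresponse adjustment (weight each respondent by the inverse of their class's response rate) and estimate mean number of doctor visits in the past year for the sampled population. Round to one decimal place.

4.1

Response rates by class: Region A 110/200 = 55%, Region B 306/340 = 90%, Region C 84/280 = 30%, Region D 16/80 = 20%, Region E 40/100 = 40%.
Inverse-response-rate weighting restores each class to its sampled count, so class totals weight by n_sampled:
  Region A: 200 × 4.5 = 900
  Region B: 340 × 0.5 = 170
  Region C: 280 × 7.5 = 2100
  Region D: 80 × 1 = 80
  Region E: 100 × 8.5 = 850
Adjusted estimate = 4100 / 1,000 = 4.1 → 4.1.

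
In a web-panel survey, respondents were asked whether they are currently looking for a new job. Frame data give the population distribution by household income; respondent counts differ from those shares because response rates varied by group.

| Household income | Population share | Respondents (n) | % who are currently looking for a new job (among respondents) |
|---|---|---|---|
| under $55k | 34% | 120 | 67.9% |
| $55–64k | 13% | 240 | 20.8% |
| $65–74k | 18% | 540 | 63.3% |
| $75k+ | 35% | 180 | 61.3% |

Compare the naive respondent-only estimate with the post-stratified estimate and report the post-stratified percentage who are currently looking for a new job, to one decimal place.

58.6%

Unadjusted (pooled respondent) estimate weights by respondent counts:
  (120/1080)×67.9 + (240/1080)×20.8 + (540/1080)×63.3 + (180/1080)×61.3 = 54.0333%
Reweighting by population household income shares:
  0.34×67.9 + 0.13×20.8 + 0.18×63.3 + 0.35×61.3 = 58.639%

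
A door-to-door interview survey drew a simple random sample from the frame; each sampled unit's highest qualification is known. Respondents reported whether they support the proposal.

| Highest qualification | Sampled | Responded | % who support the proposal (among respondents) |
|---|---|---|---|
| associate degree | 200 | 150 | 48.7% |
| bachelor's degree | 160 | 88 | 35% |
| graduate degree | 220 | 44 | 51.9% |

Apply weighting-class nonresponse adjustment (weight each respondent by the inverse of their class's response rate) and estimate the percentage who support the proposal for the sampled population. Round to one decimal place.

Response rates by class: associate degree 150/200 = 75%, bachelor's degree 88/160 = 55%, graduate degree 44/220 = 20%.
With weight = n_sampled/n_responded per class, the weighted class total is n_sampled:
  associate degree: 200 × 48.7 = 9740
  bachelor's degree: 160 × 35 = 5600
  graduate degree: 220 × 51.9 = 11,418
Adjusted estimate = 26,758 / 580 = 46.1345 → 46.1%.

46.1%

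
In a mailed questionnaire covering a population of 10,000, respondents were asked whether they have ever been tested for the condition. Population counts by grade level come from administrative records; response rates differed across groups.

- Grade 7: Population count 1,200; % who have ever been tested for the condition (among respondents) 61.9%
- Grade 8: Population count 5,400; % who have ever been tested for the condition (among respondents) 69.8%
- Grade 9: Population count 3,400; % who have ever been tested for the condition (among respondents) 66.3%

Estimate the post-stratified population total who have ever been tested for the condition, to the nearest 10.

6,770

Apply each group's respondent rate to its population count:
  Grade 7: 1,200 × 61.9% = 742.8
  Grade 8: 5,400 × 69.8% = 3769.2
  Grade 9: 3,400 × 66.3% = 2254.2
Estimated total = 6766.2 → 6,770.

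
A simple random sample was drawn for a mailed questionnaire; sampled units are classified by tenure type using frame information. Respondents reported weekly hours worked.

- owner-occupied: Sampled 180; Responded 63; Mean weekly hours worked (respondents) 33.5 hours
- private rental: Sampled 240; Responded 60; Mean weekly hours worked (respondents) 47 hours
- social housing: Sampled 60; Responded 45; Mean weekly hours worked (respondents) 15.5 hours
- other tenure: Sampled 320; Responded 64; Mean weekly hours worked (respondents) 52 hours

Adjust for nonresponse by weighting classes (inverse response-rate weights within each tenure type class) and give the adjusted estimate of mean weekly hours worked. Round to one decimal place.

43.6

Response rates by class: owner-occupied 63/180 = 35%, private rental 60/240 = 25%, social housing 45/60 = 75%, other tenure 64/320 = 20%.
Inverse-response-rate weighting restores each class to its sampled count, so class totals weight by n_sampled:
  owner-occupied: 180 × 33.5 = 6030
  private rental: 240 × 47 = 11,280
  social housing: 60 × 15.5 = 930
  other tenure: 320 × 52 = 16,640
Adjusted estimate = 34,880 / 800 = 43.6 → 43.6.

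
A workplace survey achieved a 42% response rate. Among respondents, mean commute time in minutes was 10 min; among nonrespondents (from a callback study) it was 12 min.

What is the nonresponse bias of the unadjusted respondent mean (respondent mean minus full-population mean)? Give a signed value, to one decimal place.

-1.2

Nonresponse fraction = 1 − 0.42 = 0.58.
Bias = (nonresponse fraction) × (respondent mean − nonrespondent mean)
     = 0.58 × (10 − 12) = 0.58 × -2 = -1.16.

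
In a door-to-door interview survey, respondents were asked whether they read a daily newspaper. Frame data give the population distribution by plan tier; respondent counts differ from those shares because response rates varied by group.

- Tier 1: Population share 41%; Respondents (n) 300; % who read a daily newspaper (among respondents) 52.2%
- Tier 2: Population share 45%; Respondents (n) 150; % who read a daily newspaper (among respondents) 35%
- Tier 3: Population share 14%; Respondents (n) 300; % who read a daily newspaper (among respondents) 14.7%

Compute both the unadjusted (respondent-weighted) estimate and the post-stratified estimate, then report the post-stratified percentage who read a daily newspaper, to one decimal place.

Without adjustment, the pooled respondent share is:
  (300/750)×52.2 + (150/750)×35 + (300/750)×14.7 = 33.76%
Post-stratified estimate weights by population shares:
  0.41×52.2 + 0.45×35 + 0.14×14.7 = 39.21%

39.2%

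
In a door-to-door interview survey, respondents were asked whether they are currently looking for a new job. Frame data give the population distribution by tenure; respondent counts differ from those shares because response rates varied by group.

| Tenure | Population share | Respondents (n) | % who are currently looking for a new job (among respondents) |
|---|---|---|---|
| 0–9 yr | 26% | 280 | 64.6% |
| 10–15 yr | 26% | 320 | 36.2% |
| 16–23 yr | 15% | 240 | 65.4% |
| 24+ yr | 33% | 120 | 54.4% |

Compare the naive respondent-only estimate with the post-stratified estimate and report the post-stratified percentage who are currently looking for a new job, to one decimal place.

54.0%

Naive respondent-only estimate (weights = respondent counts):
  (280/960)×64.6 + (320/960)×36.2 + (240/960)×65.4 + (120/960)×54.4 = 54.0583%
Post-stratifying to population shares instead:
  0.26×64.6 + 0.26×36.2 + 0.15×65.4 + 0.33×54.4 = 53.97%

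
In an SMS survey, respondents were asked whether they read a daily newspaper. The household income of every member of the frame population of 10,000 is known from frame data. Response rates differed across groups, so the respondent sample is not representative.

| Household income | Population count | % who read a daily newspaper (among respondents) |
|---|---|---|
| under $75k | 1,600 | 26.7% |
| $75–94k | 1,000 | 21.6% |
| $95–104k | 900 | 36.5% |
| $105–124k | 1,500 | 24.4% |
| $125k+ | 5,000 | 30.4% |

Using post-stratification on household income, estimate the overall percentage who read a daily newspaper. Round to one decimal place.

Weight each group's respondent value by its population share:
  under $75k: (1,600/10,000) × 26.7 = 4.272
  $75–94k: (1,000/10,000) × 21.6 = 2.16
  $95–104k: (900/10,000) × 36.5 = 3.285
  $105–124k: (1,500/10,000) × 24.4 = 3.66
  $125k+: (5,000/10,000) × 30.4 = 15.2
Post-stratified estimate = 28.577 → 28.6%.

28.6%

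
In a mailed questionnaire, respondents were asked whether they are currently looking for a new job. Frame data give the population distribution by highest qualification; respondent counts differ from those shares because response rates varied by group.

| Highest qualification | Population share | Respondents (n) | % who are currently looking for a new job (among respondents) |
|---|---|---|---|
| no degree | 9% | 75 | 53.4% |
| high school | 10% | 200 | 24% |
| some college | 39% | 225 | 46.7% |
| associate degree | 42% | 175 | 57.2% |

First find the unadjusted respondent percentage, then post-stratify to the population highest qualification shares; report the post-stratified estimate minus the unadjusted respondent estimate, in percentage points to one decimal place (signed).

+6.0 percentage points

Naive respondent-only estimate (weights = respondent counts):
  (75/675)×53.4 + (200/675)×24 + (225/675)×46.7 + (175/675)×57.2 = 43.4407%
Post-stratified estimate weights by population shares:
  0.09×53.4 + 0.1×24 + 0.39×46.7 + 0.42×57.2 = 49.443%
Difference = 49.443 − 43.4407 = 6.0023 pp.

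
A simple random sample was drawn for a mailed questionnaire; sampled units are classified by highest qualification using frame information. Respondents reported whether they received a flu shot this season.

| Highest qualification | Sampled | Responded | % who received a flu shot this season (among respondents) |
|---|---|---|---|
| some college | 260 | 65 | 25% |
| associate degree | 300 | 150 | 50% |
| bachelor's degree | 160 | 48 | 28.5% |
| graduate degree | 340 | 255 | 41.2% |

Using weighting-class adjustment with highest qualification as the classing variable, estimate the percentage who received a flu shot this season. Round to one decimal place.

Response rates by class: some college 65/260 = 25%, associate degree 150/300 = 50%, bachelor's degree 48/160 = 30%, graduate degree 255/340 = 75%.
Weighting each respondent by the inverse class response rate inflates each class back to its sampled size, so the class weight is n_sampled:
  some college: 260 × 25 = 6500
  associate degree: 300 × 50 = 15,000
  bachelor's degree: 160 × 28.5 = 4560
  graduate degree: 340 × 41.2 = 14008
Adjusted estimate = 40,068 / 1,060 = 37.8 → 37.8%.

37.8%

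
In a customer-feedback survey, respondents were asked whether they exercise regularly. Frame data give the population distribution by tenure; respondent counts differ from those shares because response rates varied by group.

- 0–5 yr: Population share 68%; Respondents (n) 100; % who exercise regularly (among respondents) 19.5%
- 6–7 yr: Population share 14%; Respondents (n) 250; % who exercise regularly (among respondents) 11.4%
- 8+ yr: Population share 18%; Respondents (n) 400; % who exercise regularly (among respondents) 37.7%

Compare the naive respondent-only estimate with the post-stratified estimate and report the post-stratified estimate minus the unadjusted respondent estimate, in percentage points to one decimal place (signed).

-4.9 percentage points

Unadjusted (pooled respondent) estimate weights by respondent counts:
  (100/750)×19.5 + (250/750)×11.4 + (400/750)×37.7 = 26.5067%
Post-stratifying to population shares instead:
  0.68×19.5 + 0.14×11.4 + 0.18×37.7 = 21.642%
Difference = 21.642 − 26.5067 = -4.8647 pp.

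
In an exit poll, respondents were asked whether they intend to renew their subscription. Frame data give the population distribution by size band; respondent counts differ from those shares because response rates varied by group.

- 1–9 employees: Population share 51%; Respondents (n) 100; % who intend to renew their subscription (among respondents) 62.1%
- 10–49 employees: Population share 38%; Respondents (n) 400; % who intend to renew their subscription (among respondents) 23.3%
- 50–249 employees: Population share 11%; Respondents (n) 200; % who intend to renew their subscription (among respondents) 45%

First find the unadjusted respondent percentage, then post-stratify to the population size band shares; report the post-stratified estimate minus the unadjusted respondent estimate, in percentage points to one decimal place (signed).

Without adjustment, the pooled respondent share is:
  (100/700)×62.1 + (400/700)×23.3 + (200/700)×45 = 35.0429%
Reweighting by population size band shares:
  0.51×62.1 + 0.38×23.3 + 0.11×45 = 45.475%
Difference = 45.475 − 35.0429 = 10.4321 pp.

+10.4 percentage points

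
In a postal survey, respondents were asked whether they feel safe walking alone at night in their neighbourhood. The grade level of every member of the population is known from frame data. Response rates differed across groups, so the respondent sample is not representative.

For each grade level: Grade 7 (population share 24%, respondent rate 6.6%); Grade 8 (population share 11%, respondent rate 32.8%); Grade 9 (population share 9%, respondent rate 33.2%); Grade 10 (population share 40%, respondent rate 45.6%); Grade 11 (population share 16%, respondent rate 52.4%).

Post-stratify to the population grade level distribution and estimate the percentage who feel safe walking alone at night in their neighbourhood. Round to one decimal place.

34.8%

Each cell contributes population-share × respondent value:
  Grade 7: 0.24 × 6.6 = 1.584
  Grade 8: 0.11 × 32.8 = 3.608
  Grade 9: 0.09 × 33.2 = 2.988
  Grade 10: 0.4 × 45.6 = 18.24
  Grade 11: 0.16 × 52.4 = 8.384
Post-stratified estimate = 34.804 → 34.8%.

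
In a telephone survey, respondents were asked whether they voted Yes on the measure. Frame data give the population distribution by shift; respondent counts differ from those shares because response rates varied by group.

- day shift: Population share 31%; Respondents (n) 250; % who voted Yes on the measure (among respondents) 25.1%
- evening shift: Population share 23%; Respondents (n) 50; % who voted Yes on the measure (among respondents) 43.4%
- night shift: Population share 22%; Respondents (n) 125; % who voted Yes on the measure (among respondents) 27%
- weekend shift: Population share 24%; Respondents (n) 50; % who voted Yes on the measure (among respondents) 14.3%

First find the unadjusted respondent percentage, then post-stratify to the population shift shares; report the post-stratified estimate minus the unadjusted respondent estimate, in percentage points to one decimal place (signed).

Naive respondent-only estimate (weights = respondent counts):
  (250/475)×25.1 + (50/475)×43.4 + (125/475)×27 + (50/475)×14.3 = 26.3895%
Post-stratified estimate weights by population shares:
  0.31×25.1 + 0.23×43.4 + 0.22×27 + 0.24×14.3 = 27.135%
Difference = 27.135 − 26.3895 = 0.7455 pp.

+0.7 percentage points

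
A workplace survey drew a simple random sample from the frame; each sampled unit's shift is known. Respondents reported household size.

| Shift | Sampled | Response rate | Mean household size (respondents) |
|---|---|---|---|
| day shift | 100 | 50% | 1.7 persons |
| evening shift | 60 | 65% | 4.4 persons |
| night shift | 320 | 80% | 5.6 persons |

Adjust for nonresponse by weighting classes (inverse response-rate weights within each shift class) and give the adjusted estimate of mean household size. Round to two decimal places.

With weight = n_sampled/n_responded per class, the weighted class total is n_sampled:
  day shift: 100 × 1.7 = 170
  evening shift: 60 × 4.4 = 264
  night shift: 320 × 5.6 = 1792
Adjusted estimate = 2226 / 480 = 4.6375 → 4.64.

4.64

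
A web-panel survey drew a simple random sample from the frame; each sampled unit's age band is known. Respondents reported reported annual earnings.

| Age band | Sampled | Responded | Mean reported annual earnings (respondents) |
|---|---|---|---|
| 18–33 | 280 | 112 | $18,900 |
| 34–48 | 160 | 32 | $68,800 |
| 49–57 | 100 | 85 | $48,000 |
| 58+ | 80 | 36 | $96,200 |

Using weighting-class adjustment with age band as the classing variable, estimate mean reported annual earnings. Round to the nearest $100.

Class response rates: 18–33 112/280 = 40%, 34–48 32/160 = 20%, 49–57 85/100 = 85%, 58+ 36/80 = 45%.
Weighting each respondent by the inverse class response rate inflates each class back to its sampled size, so the class weight is n_sampled:
  18–33: 280 × 18,900 = 5,292,000
  34–48: 160 × 68,800 = 11,008,000
  49–57: 100 × 48,000 = 4,800,000
  58+: 80 × 96,200 = 7,696,000
Adjusted estimate = 28,796,000 / 620 = 46445.2 → $46,400.

$46,400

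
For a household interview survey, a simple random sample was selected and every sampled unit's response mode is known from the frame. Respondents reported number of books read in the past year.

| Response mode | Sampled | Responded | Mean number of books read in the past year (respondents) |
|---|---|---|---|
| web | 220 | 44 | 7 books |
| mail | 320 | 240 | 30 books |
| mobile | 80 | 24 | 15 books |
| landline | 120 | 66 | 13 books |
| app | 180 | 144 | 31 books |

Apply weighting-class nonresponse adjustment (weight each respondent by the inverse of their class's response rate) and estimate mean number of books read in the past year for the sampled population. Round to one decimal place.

Response rates by class: web 44/220 = 20%, mail 240/320 = 75%, mobile 24/80 = 30%, landline 66/120 = 55%, app 144/180 = 80%.
Weighting each respondent by the inverse class response rate inflates each class back to its sampled size, so the class weight is n_sampled:
  web: 220 × 7 = 1540
  mail: 320 × 30 = 9600
  mobile: 80 × 15 = 1200
  landline: 120 × 13 = 1560
  app: 180 × 31 = 5580
Adjusted estimate = 19,480 / 920 = 21.1739 → 21.2.

21.2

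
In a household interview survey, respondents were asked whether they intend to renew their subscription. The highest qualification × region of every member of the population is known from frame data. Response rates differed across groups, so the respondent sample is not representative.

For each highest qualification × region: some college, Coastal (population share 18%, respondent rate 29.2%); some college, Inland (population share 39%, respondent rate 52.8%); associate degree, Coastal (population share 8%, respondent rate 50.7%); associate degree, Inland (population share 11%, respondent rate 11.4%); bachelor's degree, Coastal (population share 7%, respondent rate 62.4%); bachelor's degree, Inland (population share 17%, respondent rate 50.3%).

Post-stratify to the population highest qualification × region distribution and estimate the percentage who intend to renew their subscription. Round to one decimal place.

44.1%

Each cell contributes population-share × respondent value:
  some college, Coastal: 0.18 × 29.2 = 5.256
  some college, Inland: 0.39 × 52.8 = 20.592
  associate degree, Coastal: 0.08 × 50.7 = 4.056
  associate degree, Inland: 0.11 × 11.4 = 1.254
  bachelor's degree, Coastal: 0.07 × 62.4 = 4.368
  bachelor's degree, Inland: 0.17 × 50.3 = 8.551
Post-stratified estimate = 44.077 → 44.1%.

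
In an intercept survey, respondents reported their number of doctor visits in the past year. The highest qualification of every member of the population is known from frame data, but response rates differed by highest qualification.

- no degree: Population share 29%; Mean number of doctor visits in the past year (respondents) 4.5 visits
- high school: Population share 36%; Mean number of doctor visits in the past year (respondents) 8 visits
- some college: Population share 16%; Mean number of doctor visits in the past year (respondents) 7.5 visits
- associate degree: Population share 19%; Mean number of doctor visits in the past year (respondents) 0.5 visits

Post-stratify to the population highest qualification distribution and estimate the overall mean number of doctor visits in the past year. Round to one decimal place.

5.5

Weight each group's respondent value by its population share:
  no degree: 0.29 × 4.5 = 1.305
  high school: 0.36 × 8 = 2.88
  some college: 0.16 × 7.5 = 1.2
  associate degree: 0.19 × 0.5 = 0.095
Post-stratified estimate = 5.48 → 5.5.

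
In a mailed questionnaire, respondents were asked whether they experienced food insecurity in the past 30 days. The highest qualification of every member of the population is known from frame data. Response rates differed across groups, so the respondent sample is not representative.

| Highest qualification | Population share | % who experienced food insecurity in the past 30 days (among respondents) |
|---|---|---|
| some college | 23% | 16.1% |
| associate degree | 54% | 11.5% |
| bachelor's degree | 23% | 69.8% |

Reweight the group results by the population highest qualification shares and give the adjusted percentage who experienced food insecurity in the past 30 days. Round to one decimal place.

Reweight to the known highest qualification distribution:
  some college: 0.23 × 16.1 = 3.703
  associate degree: 0.54 × 11.5 = 6.21
  bachelor's degree: 0.23 × 69.8 = 16.054
Post-stratified estimate = 25.967 → 26.0%.

26.0%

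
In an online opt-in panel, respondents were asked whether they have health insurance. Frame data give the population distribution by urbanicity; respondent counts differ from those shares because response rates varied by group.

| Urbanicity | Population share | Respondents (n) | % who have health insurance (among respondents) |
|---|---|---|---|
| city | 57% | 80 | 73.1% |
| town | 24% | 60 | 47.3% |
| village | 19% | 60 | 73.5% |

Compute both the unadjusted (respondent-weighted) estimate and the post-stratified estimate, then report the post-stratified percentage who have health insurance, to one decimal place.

Unadjusted (pooled respondent) estimate weights by respondent counts:
  (80/200)×73.1 + (60/200)×47.3 + (60/200)×73.5 = 65.48%
Post-stratified estimate weights by population shares:
  0.57×73.1 + 0.24×47.3 + 0.19×73.5 = 66.984%

67.0%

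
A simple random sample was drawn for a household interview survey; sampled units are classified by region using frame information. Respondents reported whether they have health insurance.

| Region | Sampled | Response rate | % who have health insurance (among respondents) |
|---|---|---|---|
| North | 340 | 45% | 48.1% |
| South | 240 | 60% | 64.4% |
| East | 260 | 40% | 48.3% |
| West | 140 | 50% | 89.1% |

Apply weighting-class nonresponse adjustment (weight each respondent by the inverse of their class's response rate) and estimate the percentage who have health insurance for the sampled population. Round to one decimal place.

58.0%

Weighting each respondent by the inverse class response rate inflates each class back to its sampled size, so the class weight is n_sampled:
  North: 340 × 48.1 = 16,354
  South: 240 × 64.4 = 15456
  East: 260 × 48.3 = 12,558
  West: 140 × 89.1 = 12,474
Adjusted estimate = 56,842 / 980 = 58.002 → 58.0%.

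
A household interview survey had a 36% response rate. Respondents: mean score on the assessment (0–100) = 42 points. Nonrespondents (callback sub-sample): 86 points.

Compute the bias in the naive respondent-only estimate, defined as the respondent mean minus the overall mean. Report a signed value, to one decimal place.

-28.2

Nonresponse fraction = 1 − 0.36 = 0.64.
Bias = (nonresponse fraction) × (respondent mean − nonrespondent mean)
     = 0.64 × (42 − 86) = 0.64 × -44 = -28.16.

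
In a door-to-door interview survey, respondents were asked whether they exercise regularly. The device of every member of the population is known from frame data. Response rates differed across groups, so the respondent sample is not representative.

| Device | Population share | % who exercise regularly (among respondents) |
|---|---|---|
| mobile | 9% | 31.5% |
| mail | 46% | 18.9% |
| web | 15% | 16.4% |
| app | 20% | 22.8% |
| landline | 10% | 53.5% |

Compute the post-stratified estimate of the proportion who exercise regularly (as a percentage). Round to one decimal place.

Reweight to the known device distribution:
  mobile: 0.09 × 31.5 = 2.835
  mail: 0.46 × 18.9 = 8.694
  web: 0.15 × 16.4 = 2.46
  app: 0.2 × 22.8 = 4.56
  landline: 0.1 × 53.5 = 5.35
Post-stratified estimate = 23.899 → 23.9%.

23.9%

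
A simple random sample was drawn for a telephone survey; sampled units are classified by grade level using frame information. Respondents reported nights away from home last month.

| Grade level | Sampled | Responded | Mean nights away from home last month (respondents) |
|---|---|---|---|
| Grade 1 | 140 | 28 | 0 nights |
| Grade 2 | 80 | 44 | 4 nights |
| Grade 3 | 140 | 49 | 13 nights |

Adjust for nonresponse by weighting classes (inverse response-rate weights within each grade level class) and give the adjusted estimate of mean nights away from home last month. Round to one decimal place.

5.9

Class response rates: Grade 1 28/140 = 20%, Grade 2 44/80 = 55%, Grade 3 49/140 = 35%.
With weight = n_sampled/n_responded per class, the weighted class total is n_sampled:
  Grade 1: 140 × 0 = 0
  Grade 2: 80 × 4 = 320
  Grade 3: 140 × 13 = 1820
Adjusted estimate = 2140 / 360 = 5.94444 → 5.9.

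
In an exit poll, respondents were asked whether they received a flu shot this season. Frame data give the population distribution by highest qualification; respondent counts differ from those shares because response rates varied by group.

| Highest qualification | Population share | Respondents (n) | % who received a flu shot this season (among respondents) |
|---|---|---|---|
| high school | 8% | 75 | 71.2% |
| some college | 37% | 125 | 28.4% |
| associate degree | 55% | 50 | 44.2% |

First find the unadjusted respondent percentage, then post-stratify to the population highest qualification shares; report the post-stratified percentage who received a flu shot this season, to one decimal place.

40.5%

Unadjusted (pooled respondent) estimate weights by respondent counts:
  (75/250)×71.2 + (125/250)×28.4 + (50/250)×44.2 = 44.4%
Post-stratified estimate weights by population shares:
  0.08×71.2 + 0.37×28.4 + 0.55×44.2 = 40.514%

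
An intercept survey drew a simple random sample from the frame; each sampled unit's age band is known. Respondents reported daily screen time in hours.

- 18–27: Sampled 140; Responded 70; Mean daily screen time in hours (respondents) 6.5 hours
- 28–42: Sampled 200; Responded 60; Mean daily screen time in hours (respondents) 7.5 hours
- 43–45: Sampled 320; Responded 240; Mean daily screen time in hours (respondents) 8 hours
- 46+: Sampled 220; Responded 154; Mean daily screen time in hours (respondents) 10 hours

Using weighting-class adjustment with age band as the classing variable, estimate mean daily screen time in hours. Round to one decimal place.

Class response rates: 18–27 70/140 = 50%, 28–42 60/200 = 30%, 43–45 240/320 = 75%, 46+ 154/220 = 70%.
Weighting each respondent by the inverse class response rate inflates each class back to its sampled size, so the class weight is n_sampled:
  18–27: 140 × 6.5 = 910
  28–42: 200 × 7.5 = 1500
  43–45: 320 × 8 = 2560
  46+: 220 × 10 = 2200
Adjusted estimate = 7170 / 880 = 8.14773 → 8.1.

8.1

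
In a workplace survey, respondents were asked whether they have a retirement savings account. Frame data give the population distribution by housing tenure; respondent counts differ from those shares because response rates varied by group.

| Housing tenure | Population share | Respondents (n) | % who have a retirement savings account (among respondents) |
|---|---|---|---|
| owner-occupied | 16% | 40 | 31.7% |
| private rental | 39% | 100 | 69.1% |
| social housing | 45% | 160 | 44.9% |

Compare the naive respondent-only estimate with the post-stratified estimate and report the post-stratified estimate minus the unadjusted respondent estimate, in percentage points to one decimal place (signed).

+1.0 percentage points

Without adjustment, the pooled respondent share is:
  (40/300)×31.7 + (100/300)×69.1 + (160/300)×44.9 = 51.2067%
Reweighting by population housing tenure shares:
  0.16×31.7 + 0.39×69.1 + 0.45×44.9 = 52.226%
Difference = 52.226 − 51.2067 = 1.0193 pp.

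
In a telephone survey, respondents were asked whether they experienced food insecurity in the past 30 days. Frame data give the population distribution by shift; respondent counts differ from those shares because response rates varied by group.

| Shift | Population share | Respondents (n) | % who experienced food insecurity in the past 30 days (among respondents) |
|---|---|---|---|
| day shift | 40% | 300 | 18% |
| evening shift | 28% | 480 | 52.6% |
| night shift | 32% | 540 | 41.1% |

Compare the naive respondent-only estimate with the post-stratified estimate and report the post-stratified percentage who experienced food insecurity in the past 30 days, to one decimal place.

Unadjusted (pooled respondent) estimate weights by respondent counts:
  (300/1320)×18 + (480/1320)×52.6 + (540/1320)×41.1 = 40.0318%
Post-stratifying to population shares instead:
  0.4×18 + 0.28×52.6 + 0.32×41.1 = 35.08%

35.1%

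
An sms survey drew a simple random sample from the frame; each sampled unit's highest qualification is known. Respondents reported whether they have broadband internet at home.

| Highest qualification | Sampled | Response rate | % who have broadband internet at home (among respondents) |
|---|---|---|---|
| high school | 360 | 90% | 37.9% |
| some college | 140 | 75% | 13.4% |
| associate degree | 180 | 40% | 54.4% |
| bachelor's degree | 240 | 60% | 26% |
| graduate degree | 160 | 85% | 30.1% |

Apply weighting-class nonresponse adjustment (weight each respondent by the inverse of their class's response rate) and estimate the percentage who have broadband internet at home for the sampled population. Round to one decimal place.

33.7%

Inverse-response-rate weighting restores each class to its sampled count, so class totals weight by n_sampled:
  high school: 360 × 37.9 = 13,644
  some college: 140 × 13.4 = 1876
  associate degree: 180 × 54.4 = 9792
  bachelor's degree: 240 × 26 = 6240
  graduate degree: 160 × 30.1 = 4816
Adjusted estimate = 36,368 / 1,080 = 33.6741 → 33.7%.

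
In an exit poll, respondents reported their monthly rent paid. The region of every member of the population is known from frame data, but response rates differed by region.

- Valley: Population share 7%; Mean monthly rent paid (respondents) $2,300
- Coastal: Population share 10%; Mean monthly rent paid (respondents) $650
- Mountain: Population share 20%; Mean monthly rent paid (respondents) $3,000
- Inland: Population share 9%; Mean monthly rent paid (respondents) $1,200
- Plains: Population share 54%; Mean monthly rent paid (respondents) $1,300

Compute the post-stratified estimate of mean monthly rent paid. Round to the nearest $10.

$1,640

Each cell contributes population-share × respondent value:
  Valley: 0.07 × 2300 = 161
  Coastal: 0.1 × 650 = 65
  Mountain: 0.2 × 3000 = 600
  Inland: 0.09 × 1200 = 108
  Plains: 0.54 × 1300 = 702
Post-stratified estimate = 1636 → $1,640.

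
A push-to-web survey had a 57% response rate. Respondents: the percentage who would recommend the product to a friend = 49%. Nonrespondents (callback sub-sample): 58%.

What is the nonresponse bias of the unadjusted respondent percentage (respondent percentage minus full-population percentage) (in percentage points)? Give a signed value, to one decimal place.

-3.9 percentage points

Nonresponse fraction = 1 − 0.57 = 0.43.
Bias = (nonresponse fraction) × (respondent percentage − nonrespondent percentage)
     = 0.43 × (49 − 58) = 0.43 × -9 = -3.87.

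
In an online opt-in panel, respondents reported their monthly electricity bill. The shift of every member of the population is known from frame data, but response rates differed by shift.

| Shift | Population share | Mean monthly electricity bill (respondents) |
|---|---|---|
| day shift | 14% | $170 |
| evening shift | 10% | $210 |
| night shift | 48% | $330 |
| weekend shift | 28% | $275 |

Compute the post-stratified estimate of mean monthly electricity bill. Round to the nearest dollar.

Each cell contributes population-share × respondent value:
  day shift: 0.14 × 170 = 23.8
  evening shift: 0.1 × 210 = 21
  night shift: 0.48 × 330 = 158.4
  weekend shift: 0.28 × 275 = 77
Post-stratified estimate = 280.2 → $280.

$280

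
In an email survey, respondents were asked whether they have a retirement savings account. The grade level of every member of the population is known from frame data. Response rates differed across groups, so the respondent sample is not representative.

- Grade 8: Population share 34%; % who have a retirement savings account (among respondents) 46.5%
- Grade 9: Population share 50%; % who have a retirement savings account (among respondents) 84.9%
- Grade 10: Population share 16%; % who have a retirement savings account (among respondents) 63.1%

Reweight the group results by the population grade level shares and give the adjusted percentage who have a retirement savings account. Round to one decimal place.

68.4%

Each cell contributes population-share × respondent value:
  Grade 8: 0.34 × 46.5 = 15.81
  Grade 9: 0.5 × 84.9 = 42.45
  Grade 10: 0.16 × 63.1 = 10.096
Post-stratified estimate = 68.356 → 68.4%.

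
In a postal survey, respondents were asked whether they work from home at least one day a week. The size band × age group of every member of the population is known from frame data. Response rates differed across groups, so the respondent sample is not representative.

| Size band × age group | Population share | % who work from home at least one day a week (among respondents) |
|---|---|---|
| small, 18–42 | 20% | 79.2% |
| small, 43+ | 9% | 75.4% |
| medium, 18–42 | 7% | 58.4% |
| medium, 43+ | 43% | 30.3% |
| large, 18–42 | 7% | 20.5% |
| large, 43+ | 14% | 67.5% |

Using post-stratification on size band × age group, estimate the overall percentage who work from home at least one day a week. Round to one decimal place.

Reweight to the known size band × age group distribution:
  small, 18–42: 0.2 × 79.2 = 15.84
  small, 43+: 0.09 × 75.4 = 6.786
  medium, 18–42: 0.07 × 58.4 = 4.088
  medium, 43+: 0.43 × 30.3 = 13.029
  large, 18–42: 0.07 × 20.5 = 1.435
  large, 43+: 0.14 × 67.5 = 9.45
Post-stratified estimate = 50.628 → 50.6%.

50.6%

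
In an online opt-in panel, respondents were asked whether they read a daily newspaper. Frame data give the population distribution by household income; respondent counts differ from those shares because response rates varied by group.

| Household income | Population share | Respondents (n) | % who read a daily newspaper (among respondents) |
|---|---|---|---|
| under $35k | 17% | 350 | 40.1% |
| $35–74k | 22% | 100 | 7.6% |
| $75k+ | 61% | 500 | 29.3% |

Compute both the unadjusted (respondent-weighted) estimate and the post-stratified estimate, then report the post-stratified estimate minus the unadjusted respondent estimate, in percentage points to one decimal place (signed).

Unadjusted (pooled respondent) estimate weights by respondent counts:
  (350/950)×40.1 + (100/950)×7.6 + (500/950)×29.3 = 30.9947%
Post-stratified estimate weights by population shares:
  0.17×40.1 + 0.22×7.6 + 0.61×29.3 = 26.362%
Difference = 26.362 − 30.9947 = -4.6327 pp.

-4.6 percentage points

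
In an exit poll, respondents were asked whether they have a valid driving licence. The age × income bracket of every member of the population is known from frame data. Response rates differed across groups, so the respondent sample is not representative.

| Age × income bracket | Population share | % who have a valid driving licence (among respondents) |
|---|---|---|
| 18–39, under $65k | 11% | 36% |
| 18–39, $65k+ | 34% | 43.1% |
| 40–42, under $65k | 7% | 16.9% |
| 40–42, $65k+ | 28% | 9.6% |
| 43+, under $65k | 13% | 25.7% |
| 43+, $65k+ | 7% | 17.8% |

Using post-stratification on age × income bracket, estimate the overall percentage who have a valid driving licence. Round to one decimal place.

Each cell contributes population-share × respondent value:
  18–39, under $65k: 0.11 × 36 = 3.96
  18–39, $65k+: 0.34 × 43.1 = 14.654
  40–42, under $65k: 0.07 × 16.9 = 1.183
  40–42, $65k+: 0.28 × 9.6 = 2.688
  43+, under $65k: 0.13 × 25.7 = 3.341
  43+, $65k+: 0.07 × 17.8 = 1.246
Post-stratified estimate = 27.072 → 27.1%.

27.1%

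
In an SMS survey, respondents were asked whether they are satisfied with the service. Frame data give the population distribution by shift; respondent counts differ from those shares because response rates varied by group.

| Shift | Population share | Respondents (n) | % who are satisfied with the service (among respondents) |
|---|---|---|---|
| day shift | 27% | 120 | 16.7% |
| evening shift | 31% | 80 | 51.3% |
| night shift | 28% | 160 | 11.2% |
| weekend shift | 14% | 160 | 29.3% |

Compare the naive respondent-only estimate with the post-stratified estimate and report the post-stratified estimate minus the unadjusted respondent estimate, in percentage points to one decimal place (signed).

+3.4 percentage points

Naive respondent-only estimate (weights = respondent counts):
  (120/520)×16.7 + (80/520)×51.3 + (160/520)×11.2 + (160/520)×29.3 = 24.2077%
Post-stratifying to population shares instead:
  0.27×16.7 + 0.31×51.3 + 0.28×11.2 + 0.14×29.3 = 27.65%
Difference = 27.65 − 24.2077 = 3.4423 pp.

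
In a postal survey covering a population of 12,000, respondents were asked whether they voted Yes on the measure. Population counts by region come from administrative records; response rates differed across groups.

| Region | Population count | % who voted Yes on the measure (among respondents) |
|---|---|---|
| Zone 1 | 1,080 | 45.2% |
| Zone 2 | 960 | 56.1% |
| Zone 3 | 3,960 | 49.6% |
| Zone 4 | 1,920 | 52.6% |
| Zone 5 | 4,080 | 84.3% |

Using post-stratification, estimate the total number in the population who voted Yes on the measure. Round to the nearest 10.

Each cell contributes its population count × the respondent rate:
  Zone 1: 1,080 × 45.2% = 488.16
  Zone 2: 960 × 56.1% = 538.56
  Zone 3: 3,960 × 49.6% = 1964.16
  Zone 4: 1,920 × 52.6% = 1009.92
  Zone 5: 4,080 × 84.3% = 3439.44
Estimated total = 7440.24 → 7,440.

7,440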